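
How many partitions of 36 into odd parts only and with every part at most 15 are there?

Counting exhaustively, 501 partitions satisfy the conditions.

501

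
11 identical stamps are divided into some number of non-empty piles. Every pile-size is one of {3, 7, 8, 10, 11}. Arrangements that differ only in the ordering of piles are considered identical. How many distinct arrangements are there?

Enumerating:
11
3,8
That's 2 in total.

2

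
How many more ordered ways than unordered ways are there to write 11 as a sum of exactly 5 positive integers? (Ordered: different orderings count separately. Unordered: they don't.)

200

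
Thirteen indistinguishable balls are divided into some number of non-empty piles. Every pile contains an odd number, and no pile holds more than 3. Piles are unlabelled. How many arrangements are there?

5

They are:
3 + 3 + 3 + 3 + 1
3 + 3 + 3 + 1 + 1 + 1 + 1
3 + 3 + 1 + 1 + 1 + 1 + 1 + 1 + 1
3 + 1 + 1 + 1 + 1 + 1 + 1 + 1 + 1 + 1 + 1
1 + 1 + 1 + 1 + 1 + 1 + 1 + 1 + 1 + 1 + 1 + 1 + 1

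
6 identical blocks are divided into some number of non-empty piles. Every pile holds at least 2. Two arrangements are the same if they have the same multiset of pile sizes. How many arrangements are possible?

They are:
6
2, 4
3, 3
2, 2, 2

4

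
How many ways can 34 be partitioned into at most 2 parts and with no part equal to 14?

17

The partitions of 34 that satisfy the conditions:
34
33 + 1
32 + 2
31 + 3
30 + 4
29 + 5
28 + 6
27 + 7
26 + 8
25 + 9
24 + 10
23 + 11
22 + 12
21 + 13
19 + 15
18 + 16
17 + 17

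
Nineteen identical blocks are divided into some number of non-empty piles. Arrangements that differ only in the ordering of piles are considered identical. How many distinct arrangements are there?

490

Counting exhaustively, 490 partitions satisfy the conditions.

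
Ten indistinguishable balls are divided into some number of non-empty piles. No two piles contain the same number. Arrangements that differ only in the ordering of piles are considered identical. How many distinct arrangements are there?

Listing the qualifying partitions of 10:
10
9, 1
8, 2
7, 3
7, 2, 1
6, 4
6, 3, 1
5, 4, 1
5, 3, 2
4, 3, 2, 1
That's 10 in total.

10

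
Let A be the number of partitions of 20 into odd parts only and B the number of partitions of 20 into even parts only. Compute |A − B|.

22

Partitions of 20 into odd parts only: 64.
Partitions of 20 into even parts only: 42.
|64 − 42| = 22.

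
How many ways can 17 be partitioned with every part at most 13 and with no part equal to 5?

Systematic enumeration (by largest part, then next-largest, …) yields 213.

213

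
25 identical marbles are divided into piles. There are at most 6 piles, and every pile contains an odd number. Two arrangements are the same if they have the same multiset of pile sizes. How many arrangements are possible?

47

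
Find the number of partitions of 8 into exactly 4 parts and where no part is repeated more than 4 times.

5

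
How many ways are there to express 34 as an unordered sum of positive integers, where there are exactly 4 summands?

There are 297 such partitions.

297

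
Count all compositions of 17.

Each of the 16 gaps between 17 units is either a break or not: 2^16 = 65536.

65536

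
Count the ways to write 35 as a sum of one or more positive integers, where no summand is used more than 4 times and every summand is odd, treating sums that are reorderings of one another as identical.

244

Enumerating by decreasing first part gives 244 partitions in all.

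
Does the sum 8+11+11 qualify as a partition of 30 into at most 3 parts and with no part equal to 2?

Yes

The parts sum to 30, and the condition 'there are at most 3 summands' holds; the condition 'no summand equals 2' holds.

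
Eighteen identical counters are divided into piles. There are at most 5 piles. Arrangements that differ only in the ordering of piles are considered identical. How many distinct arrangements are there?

Direct enumeration gives 141 partitions.

141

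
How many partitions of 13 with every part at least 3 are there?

10

Listing the qualifying partitions of 13:
13
10 + 3
9 + 4
8 + 5
7 + 6
7 + 3 + 3
6 + 4 + 3
5 + 5 + 3
5 + 4 + 4
4 + 3 + 3 + 3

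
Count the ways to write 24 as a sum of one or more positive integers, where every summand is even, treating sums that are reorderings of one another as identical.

77

Direct enumeration gives 77 partitions.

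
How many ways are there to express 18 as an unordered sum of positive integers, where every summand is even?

30

A partial list (first 12 by largest part):
18
16,2
14,4
14,2,2
12,6
12,4,2
12,2,2,2
10,8
10,6,2
10,4,4
10,4,2,2
10,2,2,2,2
…and 18 more, for 30 total.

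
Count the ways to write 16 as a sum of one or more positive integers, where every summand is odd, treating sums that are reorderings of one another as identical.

A partial list (first 12 by largest part):
1,15
3,13
1,1,1,13
5,11
1,1,3,11
1,1,1,1,1,11
7,9
1,1,5,9
1,3,3,9
1,1,1,1,3,9
1,1,1,1,1,1,1,9
1,1,7,7
…and 20 more, for 32 total.

32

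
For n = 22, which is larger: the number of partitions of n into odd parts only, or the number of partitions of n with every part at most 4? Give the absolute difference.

47

Partitions of 22 into odd parts only: 89.
Partitions of 22 with every part at most 4: 136.
|89 − 136| = 47.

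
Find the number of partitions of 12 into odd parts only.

15

The partitions of 12 that satisfy the conditions:
1, 11
3, 9
1, 1, 1, 9
5, 7
1, 1, 3, 7
1, 1, 1, 1, 1, 7
1, 1, 5, 5
1, 3, 3, 5
1, 1, 1, 1, 3, 5
1, 1, 1, 1, 1, 1, 1, 5
3, 3, 3, 3
1, 1, 1, 3, 3, 3
1, 1, 1, 1, 1, 1, 3, 3
1, 1, 1, 1, 1, 1, 1, 1, 1, 3
1, 1, 1, 1, 1, 1, 1, 1, 1, 1, 1, 1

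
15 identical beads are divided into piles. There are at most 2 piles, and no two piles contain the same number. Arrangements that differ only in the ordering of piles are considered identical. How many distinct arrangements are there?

Enumerating:
15
14,1
13,2
12,3
11,4
10,5
9,6
8,7
Counting gives 8.

8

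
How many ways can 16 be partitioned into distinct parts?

32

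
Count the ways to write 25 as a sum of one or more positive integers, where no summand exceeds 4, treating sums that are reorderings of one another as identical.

Enumerating by decreasing first part gives 185 partitions in all.

185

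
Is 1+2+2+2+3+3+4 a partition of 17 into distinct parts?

No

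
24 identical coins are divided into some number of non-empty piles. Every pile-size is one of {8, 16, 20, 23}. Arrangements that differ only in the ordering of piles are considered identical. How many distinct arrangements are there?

Enumerating:
8 + 16
8 + 8 + 8
That's 2 in total.

2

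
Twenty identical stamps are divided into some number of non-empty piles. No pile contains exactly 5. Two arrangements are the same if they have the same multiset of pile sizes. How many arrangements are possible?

451

Counting exhaustively, 451 partitions satisfy the conditions.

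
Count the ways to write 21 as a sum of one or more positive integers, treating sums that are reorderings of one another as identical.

Enumerating by decreasing first part gives 792 partitions in all.

792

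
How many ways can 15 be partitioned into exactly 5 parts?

30

There are too many to list fully; the first 12 (by largest part) are:
11+1+1+1+1
10+2+1+1+1
9+3+1+1+1
9+2+2+1+1
8+4+1+1+1
8+3+2+1+1
8+2+2+2+1
7+5+1+1+1
7+4+2+1+1
7+3+3+1+1
7+3+2+2+1
7+2+2+2+2
…and 18 more, for 30 total.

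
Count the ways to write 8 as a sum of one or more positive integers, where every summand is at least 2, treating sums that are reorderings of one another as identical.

7

Enumerating:
8
6 + 2
5 + 3
4 + 4
4 + 2 + 2
3 + 3 + 2
2 + 2 + 2 + 2
That's 7 in total.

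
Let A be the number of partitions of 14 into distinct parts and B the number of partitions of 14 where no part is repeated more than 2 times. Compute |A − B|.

35

Partitions of 14 into distinct parts: 22.
Partitions of 14 where no part is repeated more than 2 times: 57.
|22 − 57| = 35.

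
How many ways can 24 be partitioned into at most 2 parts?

Enumerating:
24
23+1
22+2
21+3
20+4
19+5
18+6
17+7
16+8
15+9
14+10
13+11
12+12
That's 13 in total.

13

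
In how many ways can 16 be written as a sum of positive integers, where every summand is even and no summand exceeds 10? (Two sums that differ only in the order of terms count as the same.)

Listing the qualifying partitions of 16:
10+6
10+4+2
10+2+2+2
8+8
8+6+2
8+4+4
8+4+2+2
8+2+2+2+2
6+6+4
6+6+2+2
6+4+4+2
6+4+2+2+2
6+2+2+2+2+2
4+4+4+4
4+4+4+2+2
4+4+2+2+2+2
4+2+2+2+2+2+2
2+2+2+2+2+2+2+2

18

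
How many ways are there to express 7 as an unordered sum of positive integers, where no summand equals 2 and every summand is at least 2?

2

The partitions of 7 that satisfy the conditions:
7
4+3
Counting gives 2.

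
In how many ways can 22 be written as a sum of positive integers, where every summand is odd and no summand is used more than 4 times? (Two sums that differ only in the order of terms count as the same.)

There are too many to list fully; the first 12 (by largest part) are:
21, 1
19, 3
19, 1, 1, 1
17, 5
17, 3, 1, 1
15, 7
15, 5, 1, 1
15, 3, 3, 1
15, 3, 1, 1, 1, 1
13, 9
13, 7, 1, 1
13, 5, 3, 1
…and 35 more, for 47 total.

47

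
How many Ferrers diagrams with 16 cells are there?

231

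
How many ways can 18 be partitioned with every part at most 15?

A full systematic count gives 381.

381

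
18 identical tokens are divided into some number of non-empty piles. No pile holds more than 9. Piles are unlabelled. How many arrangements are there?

318

Direct enumeration gives 318 partitions.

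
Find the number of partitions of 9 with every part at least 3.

They are:
9
6 + 3
5 + 4
3 + 3 + 3
Counting gives 4.

4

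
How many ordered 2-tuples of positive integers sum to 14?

Place 1 bars in the 13 internal gaps of a row of 14 dots: C(13,1) = 13.

13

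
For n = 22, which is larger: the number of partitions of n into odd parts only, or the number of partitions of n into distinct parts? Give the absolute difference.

0

Partitions of 22 into odd parts only: 89.
Partitions of 22 into distinct parts: 89.
|89 − 89| = 0.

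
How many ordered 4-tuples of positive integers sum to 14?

By stars and bars with positive parts, the count is C(13,3) = 286.

286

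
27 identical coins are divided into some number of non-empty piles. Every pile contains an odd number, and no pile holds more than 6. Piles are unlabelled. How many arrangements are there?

33

A partial list (first 12 by largest part):
1,1,5,5,5,5,5
1,3,3,5,5,5,5
1,1,1,1,3,5,5,5,5
1,1,1,1,1,1,1,5,5,5,5
3,3,3,3,5,5,5
1,1,1,3,3,3,5,5,5
1,1,1,1,1,1,3,3,5,5,5
1,1,1,1,1,1,1,1,1,3,5,5,5
1,1,1,1,1,1,1,1,1,1,1,1,5,5,5
1,1,3,3,3,3,3,5,5
1,1,1,1,1,3,3,3,3,5,5
1,1,1,1,1,1,1,1,3,3,3,5,5
…and 21 more, for 33 total.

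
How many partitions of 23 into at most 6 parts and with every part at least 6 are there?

They are:
23
17,6
16,7
15,8
14,9
13,10
12,11
11,6,6
10,7,6
9,8,6
9,7,7
8,8,7
That's 12 in total.

12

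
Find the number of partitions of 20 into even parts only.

42

A partial list (first 12 by largest part):
20
18,2
16,4
16,2,2
14,6
14,4,2
14,2,2,2
12,8
12,6,2
12,4,4
12,4,2,2
12,2,2,2,2
…and 30 more, for 42 total.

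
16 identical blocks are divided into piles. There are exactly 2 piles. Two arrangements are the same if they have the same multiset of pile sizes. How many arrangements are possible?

8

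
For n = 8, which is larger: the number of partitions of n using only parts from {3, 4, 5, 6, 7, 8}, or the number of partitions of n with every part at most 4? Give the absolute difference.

12

Partitions of 8 using only parts from {3, 4, 5, 6, 7, 8}: 3.
Partitions of 8 with every part at most 4: 15.
|3 − 15| = 12.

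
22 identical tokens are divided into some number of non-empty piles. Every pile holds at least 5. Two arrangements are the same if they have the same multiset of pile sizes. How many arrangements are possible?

Listing the qualifying partitions of 22:
22
17+5
16+6
15+7
14+8
13+9
12+10
12+5+5
11+11
11+6+5
10+7+5
10+6+6
9+8+5
9+7+6
8+8+6
8+7+7
7+5+5+5
6+6+5+5

18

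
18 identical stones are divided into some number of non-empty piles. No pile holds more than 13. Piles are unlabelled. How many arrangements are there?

There are 373 such partitions.

373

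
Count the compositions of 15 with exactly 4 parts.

Equivalently, choose which 3 of the 14 gaps become plus signs: C(14,3) = 364.

364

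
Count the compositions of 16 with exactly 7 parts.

Place 6 bars in the 15 internal gaps of a row of 16 dots: C(15,6) = 5005.

5005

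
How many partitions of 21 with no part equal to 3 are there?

407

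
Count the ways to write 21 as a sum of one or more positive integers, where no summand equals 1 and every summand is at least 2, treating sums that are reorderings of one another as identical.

165

Enumerating by decreasing first part gives 165 partitions in all.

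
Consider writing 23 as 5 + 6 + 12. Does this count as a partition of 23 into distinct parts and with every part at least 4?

Yes

The parts sum to 23, and the condition 'all summands are distinct' holds; the condition 'every summand is at least 4' holds.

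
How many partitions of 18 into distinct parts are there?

There are too many to list fully; the first 12 (by largest part) are:
18
17, 1
16, 2
15, 3
15, 2, 1
14, 4
14, 3, 1
13, 5
13, 4, 1
13, 3, 2
12, 6
12, 5, 1
…and 34 more, for 46 total.

46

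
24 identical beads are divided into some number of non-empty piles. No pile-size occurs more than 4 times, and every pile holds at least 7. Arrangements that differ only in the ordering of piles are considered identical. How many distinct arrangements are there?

10

Enumerating:
24
7 + 17
8 + 16
9 + 15
10 + 14
11 + 13
12 + 12
7 + 7 + 10
7 + 8 + 9
8 + 8 + 8
That's 10 in total.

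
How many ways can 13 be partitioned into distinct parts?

18

They are:
13
1+12
2+11
3+10
1+2+10
4+9
1+3+9
5+8
1+4+8
2+3+8
6+7
1+5+7
2+4+7
1+2+3+7
2+5+6
3+4+6
1+2+4+6
1+3+4+5
That's 18 in total.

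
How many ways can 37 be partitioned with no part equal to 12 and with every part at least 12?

7

They are:
37
13 + 24
14 + 23
15 + 22
16 + 21
17 + 20
18 + 19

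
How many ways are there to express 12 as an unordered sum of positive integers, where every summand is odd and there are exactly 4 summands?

5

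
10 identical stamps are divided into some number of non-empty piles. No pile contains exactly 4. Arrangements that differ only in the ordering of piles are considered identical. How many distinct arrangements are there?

31

A partial list (first 12 by largest part):
10
9, 1
8, 2
8, 1, 1
7, 3
7, 2, 1
7, 1, 1, 1
6, 3, 1
6, 2, 2
6, 2, 1, 1
6, 1, 1, 1, 1
5, 5
…and 19 more, for 31 total.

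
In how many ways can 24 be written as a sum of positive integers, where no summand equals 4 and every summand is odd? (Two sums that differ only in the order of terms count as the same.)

122

A full systematic count gives 122.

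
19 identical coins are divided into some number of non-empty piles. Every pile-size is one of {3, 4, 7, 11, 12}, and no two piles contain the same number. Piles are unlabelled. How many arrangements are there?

2

Listing the qualifying partitions of 19:
7+12
3+4+12
Counting gives 2.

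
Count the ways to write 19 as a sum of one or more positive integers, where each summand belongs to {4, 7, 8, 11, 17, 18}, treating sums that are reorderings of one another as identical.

4

They are:
8 + 11
4 + 4 + 11
4 + 7 + 8
4 + 4 + 4 + 7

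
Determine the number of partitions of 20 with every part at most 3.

44

There are too many to list fully; the first 12 (by largest part) are:
3, 3, 3, 3, 3, 3, 2
3, 3, 3, 3, 3, 3, 1, 1
3, 3, 3, 3, 3, 2, 2, 1
3, 3, 3, 3, 3, 2, 1, 1, 1
3, 3, 3, 3, 3, 1, 1, 1, 1, 1
3, 3, 3, 3, 2, 2, 2, 2
3, 3, 3, 3, 2, 2, 2, 1, 1
3, 3, 3, 3, 2, 2, 1, 1, 1, 1
3, 3, 3, 3, 2, 1, 1, 1, 1, 1, 1
3, 3, 3, 3, 1, 1, 1, 1, 1, 1, 1, 1
3, 3, 3, 2, 2, 2, 2, 2, 1
3, 3, 3, 2, 2, 2, 2, 1, 1, 1
…and 32 more, for 44 total.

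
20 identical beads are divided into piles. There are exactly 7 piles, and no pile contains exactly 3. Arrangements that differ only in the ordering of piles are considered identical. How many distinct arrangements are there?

There are too many to list fully; the first 12 (by largest part) are:
14+1+1+1+1+1+1
13+2+1+1+1+1+1
12+2+2+1+1+1+1
11+4+1+1+1+1+1
11+2+2+2+1+1+1
10+5+1+1+1+1+1
10+4+2+1+1+1+1
10+2+2+2+2+1+1
9+6+1+1+1+1+1
9+5+2+1+1+1+1
9+4+2+2+1+1+1
9+2+2+2+2+2+1
…and 26 more, for 38 total.

38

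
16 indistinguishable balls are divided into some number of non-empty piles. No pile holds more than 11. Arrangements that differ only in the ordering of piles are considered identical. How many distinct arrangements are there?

A full systematic count gives 219.

219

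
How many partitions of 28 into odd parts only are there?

Enumerating by decreasing first part gives 222 partitions in all.

222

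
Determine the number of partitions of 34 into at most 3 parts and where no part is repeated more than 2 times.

Direct enumeration gives 114 partitions.

114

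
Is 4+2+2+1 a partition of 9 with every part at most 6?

The parts sum to 9, and the condition 'no summand exceeds 6' holds.

Yes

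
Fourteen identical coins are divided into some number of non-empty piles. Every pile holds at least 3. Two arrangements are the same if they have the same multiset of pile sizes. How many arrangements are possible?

13

Enumerating:
14
11+3
10+4
9+5
8+6
8+3+3
7+7
7+4+3
6+5+3
6+4+4
5+5+4
5+3+3+3
4+4+3+3
Counting gives 13.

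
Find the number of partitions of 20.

627

Direct enumeration gives 627 partitions.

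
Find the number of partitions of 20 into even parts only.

There are too many to list fully; the first 12 (by largest part) are:
20
18,2
16,4
16,2,2
14,6
14,4,2
14,2,2,2
12,8
12,6,2
12,4,4
12,4,2,2
12,2,2,2,2
…and 30 more, for 42 total.

42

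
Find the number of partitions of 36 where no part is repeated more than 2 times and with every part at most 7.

65

A partial list (first 12 by largest part):
7 + 7 + 6 + 6 + 5 + 5
7 + 7 + 6 + 6 + 5 + 4 + 1
7 + 7 + 6 + 6 + 5 + 3 + 2
7 + 7 + 6 + 6 + 5 + 3 + 1 + 1
7 + 7 + 6 + 6 + 5 + 2 + 2 + 1
7 + 7 + 6 + 6 + 4 + 4 + 2
7 + 7 + 6 + 6 + 4 + 4 + 1 + 1
7 + 7 + 6 + 6 + 4 + 3 + 3
7 + 7 + 6 + 6 + 4 + 3 + 2 + 1
7 + 7 + 6 + 6 + 4 + 2 + 2 + 1 + 1
7 + 7 + 6 + 6 + 3 + 3 + 2 + 2
7 + 7 + 6 + 6 + 3 + 3 + 2 + 1 + 1
…and 53 more, for 65 total.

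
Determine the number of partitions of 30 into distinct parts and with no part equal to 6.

Direct enumeration gives 208 partitions.

208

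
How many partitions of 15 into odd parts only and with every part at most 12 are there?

Enumerating:
11, 3, 1
11, 1, 1, 1, 1
9, 5, 1
9, 3, 3
9, 3, 1, 1, 1
9, 1, 1, 1, 1, 1, 1
7, 7, 1
7, 5, 3
7, 5, 1, 1, 1
7, 3, 3, 1, 1
7, 3, 1, 1, 1, 1, 1
7, 1, 1, 1, 1, 1, 1, 1, 1
5, 5, 5
5, 5, 3, 1, 1
5, 5, 1, 1, 1, 1, 1
5, 3, 3, 3, 1
5, 3, 3, 1, 1, 1, 1
5, 3, 1, 1, 1, 1, 1, 1, 1
5, 1, 1, 1, 1, 1, 1, 1, 1, 1, 1
3, 3, 3, 3, 3
3, 3, 3, 3, 1, 1, 1
3, 3, 3, 1, 1, 1, 1, 1, 1
3, 3, 1, 1, 1, 1, 1, 1, 1, 1, 1
3, 1, 1, 1, 1, 1, 1, 1, 1, 1, 1, 1, 1
1, 1, 1, 1, 1, 1, 1, 1, 1, 1, 1, 1, 1, 1, 1
Counting gives 25.

25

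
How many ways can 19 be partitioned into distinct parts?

There are too many to list fully; the first 12 (by largest part) are:
19
18,1
17,2
16,3
16,2,1
15,4
15,3,1
14,5
14,4,1
14,3,2
13,6
13,5,1
…and 42 more, for 54 total.

54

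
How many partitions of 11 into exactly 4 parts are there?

They are:
1,1,1,8
1,1,2,7
1,1,3,6
1,2,2,6
1,1,4,5
1,2,3,5
2,2,2,5
1,2,4,4
1,3,3,4
2,2,3,4
2,3,3,3

11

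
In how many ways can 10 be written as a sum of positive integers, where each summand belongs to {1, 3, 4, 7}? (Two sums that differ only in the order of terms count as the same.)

The partitions of 10 that satisfy the conditions:
7+3
7+1+1+1
4+4+1+1
4+3+3
4+3+1+1+1
4+1+1+1+1+1+1
3+3+3+1
3+3+1+1+1+1
3+1+1+1+1+1+1+1
1+1+1+1+1+1+1+1+1+1
That's 10 in total.

10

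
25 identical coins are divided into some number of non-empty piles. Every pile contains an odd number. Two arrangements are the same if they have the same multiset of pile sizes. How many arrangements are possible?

142

Counting exhaustively, 142 partitions satisfy the conditions.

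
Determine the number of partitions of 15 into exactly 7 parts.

Listing the qualifying partitions of 15:
9 + 1 + 1 + 1 + 1 + 1 + 1
8 + 2 + 1 + 1 + 1 + 1 + 1
7 + 3 + 1 + 1 + 1 + 1 + 1
7 + 2 + 2 + 1 + 1 + 1 + 1
6 + 4 + 1 + 1 + 1 + 1 + 1
6 + 3 + 2 + 1 + 1 + 1 + 1
6 + 2 + 2 + 2 + 1 + 1 + 1
5 + 5 + 1 + 1 + 1 + 1 + 1
5 + 4 + 2 + 1 + 1 + 1 + 1
5 + 3 + 3 + 1 + 1 + 1 + 1
5 + 3 + 2 + 2 + 1 + 1 + 1
5 + 2 + 2 + 2 + 2 + 1 + 1
4 + 4 + 3 + 1 + 1 + 1 + 1
4 + 4 + 2 + 2 + 1 + 1 + 1
4 + 3 + 3 + 2 + 1 + 1 + 1
4 + 3 + 2 + 2 + 2 + 1 + 1
4 + 2 + 2 + 2 + 2 + 2 + 1
3 + 3 + 3 + 3 + 1 + 1 + 1
3 + 3 + 3 + 2 + 2 + 1 + 1
3 + 3 + 2 + 2 + 2 + 2 + 1
3 + 2 + 2 + 2 + 2 + 2 + 2

21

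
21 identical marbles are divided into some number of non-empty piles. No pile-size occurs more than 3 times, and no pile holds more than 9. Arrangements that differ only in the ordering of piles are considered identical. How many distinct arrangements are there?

253

Counting exhaustively, 253 partitions satisfy the conditions.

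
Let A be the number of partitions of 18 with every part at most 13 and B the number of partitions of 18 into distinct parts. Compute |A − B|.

327

Partitions of 18 with every part at most 13: 373.
Partitions of 18 into distinct parts: 46.
|373 − 46| = 327.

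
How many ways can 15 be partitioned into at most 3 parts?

There are too many to list fully; the first 12 (by largest part) are:
15
14 + 1
13 + 2
13 + 1 + 1
12 + 3
12 + 2 + 1
11 + 4
11 + 3 + 1
11 + 2 + 2
10 + 5
10 + 4 + 1
10 + 3 + 2
…and 15 more, for 27 total.

27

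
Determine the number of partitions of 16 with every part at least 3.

Enumerating:
16
13, 3
12, 4
11, 5
10, 6
10, 3, 3
9, 7
9, 4, 3
8, 8
8, 5, 3
8, 4, 4
7, 6, 3
7, 5, 4
7, 3, 3, 3
6, 6, 4
6, 5, 5
6, 4, 3, 3
5, 5, 3, 3
5, 4, 4, 3
4, 4, 4, 4
4, 3, 3, 3, 3

21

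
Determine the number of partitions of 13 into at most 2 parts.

7

Listing the qualifying partitions of 13:
13
12+1
11+2
10+3
9+4
8+5
7+6
Counting gives 7.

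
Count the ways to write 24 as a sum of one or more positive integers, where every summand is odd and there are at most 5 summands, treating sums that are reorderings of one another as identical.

29

There are too many to list fully; the first 12 (by largest part) are:
1 + 23
3 + 21
1 + 1 + 1 + 21
5 + 19
1 + 1 + 3 + 19
7 + 17
1 + 1 + 5 + 17
1 + 3 + 3 + 17
9 + 15
1 + 1 + 7 + 15
1 + 3 + 5 + 15
3 + 3 + 3 + 15
…and 17 more, for 29 total.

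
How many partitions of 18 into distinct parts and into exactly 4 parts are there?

15

The partitions of 18 that satisfy the conditions:
12,3,2,1
11,4,2,1
10,5,2,1
10,4,3,1
9,6,2,1
9,5,3,1
9,4,3,2
8,7,2,1
8,6,3,1
8,5,4,1
8,5,3,2
7,6,4,1
7,6,3,2
7,5,4,2
6,5,4,3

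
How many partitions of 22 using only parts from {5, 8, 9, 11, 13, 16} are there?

3

Enumerating:
13+9
11+11
9+8+5
That's 3 in total.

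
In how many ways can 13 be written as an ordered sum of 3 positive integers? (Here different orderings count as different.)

66

By stars and bars with positive parts, the count is C(12,2) = 66.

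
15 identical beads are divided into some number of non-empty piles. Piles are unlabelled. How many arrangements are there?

A full systematic count gives 176.

176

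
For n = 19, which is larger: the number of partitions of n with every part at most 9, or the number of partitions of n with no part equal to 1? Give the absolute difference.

Partitions of 19 with every part at most 9: 393.
Partitions of 19 with no part equal to 1: 105.
|393 − 105| = 288.

288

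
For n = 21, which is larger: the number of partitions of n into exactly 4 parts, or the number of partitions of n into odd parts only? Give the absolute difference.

Partitions of 21 into exactly 4 parts: 72.
Partitions of 21 into odd parts only: 76.
|72 − 76| = 4.

4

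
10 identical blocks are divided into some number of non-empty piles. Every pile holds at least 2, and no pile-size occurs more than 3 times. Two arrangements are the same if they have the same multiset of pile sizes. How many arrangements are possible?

11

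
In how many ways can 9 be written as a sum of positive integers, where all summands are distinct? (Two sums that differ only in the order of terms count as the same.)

The partitions of 9 that satisfy the conditions:
9
1,8
2,7
3,6
1,2,6
4,5
1,3,5
2,3,4

8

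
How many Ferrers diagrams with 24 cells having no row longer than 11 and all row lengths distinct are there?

53

A partial list (first 12 by largest part):
11 + 10 + 3
11 + 10 + 2 + 1
11 + 9 + 4
11 + 9 + 3 + 1
11 + 8 + 5
11 + 8 + 4 + 1
11 + 8 + 3 + 2
11 + 7 + 6
11 + 7 + 5 + 1
11 + 7 + 4 + 2
11 + 7 + 3 + 2 + 1
11 + 6 + 5 + 2
…and 41 more, for 53 total.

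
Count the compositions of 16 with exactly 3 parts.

105

A composition of 16 into 3 positive parts is chosen by placing 2 dividers among the 15 gaps between 16 units: C(15,2) = 105.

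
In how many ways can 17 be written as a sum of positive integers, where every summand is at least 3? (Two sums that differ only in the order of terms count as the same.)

25

They are:
17
3,14
4,13
5,12
6,11
3,3,11
7,10
3,4,10
8,9
3,5,9
4,4,9
3,6,8
4,5,8
3,3,3,8
3,7,7
4,6,7
5,5,7
3,3,4,7
5,6,6
3,3,5,6
3,4,4,6
3,4,5,5
4,4,4,5
3,3,3,3,5
3,3,3,4,4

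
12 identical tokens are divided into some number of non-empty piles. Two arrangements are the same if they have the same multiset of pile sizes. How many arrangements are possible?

77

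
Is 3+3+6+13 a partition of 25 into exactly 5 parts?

The parts sum to 25, and the condition 'there are exactly 5 summands' is violated.

No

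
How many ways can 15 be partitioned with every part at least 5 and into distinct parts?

4

They are:
15
10+5
9+6
8+7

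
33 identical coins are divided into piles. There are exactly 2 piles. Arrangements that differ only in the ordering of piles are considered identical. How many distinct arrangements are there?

Enumerating:
32, 1
31, 2
30, 3
29, 4
28, 5
27, 6
26, 7
25, 8
24, 9
23, 10
22, 11
21, 12
20, 13
19, 14
18, 15
17, 16
Counting gives 16.

16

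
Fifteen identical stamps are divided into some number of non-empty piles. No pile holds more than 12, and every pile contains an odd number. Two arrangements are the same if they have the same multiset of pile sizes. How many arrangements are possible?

25

Enumerating:
11 + 3 + 1
11 + 1 + 1 + 1 + 1
9 + 5 + 1
9 + 3 + 3
9 + 3 + 1 + 1 + 1
9 + 1 + 1 + 1 + 1 + 1 + 1
7 + 7 + 1
7 + 5 + 3
7 + 5 + 1 + 1 + 1
7 + 3 + 3 + 1 + 1
7 + 3 + 1 + 1 + 1 + 1 + 1
7 + 1 + 1 + 1 + 1 + 1 + 1 + 1 + 1
5 + 5 + 5
5 + 5 + 3 + 1 + 1
5 + 5 + 1 + 1 + 1 + 1 + 1
5 + 3 + 3 + 3 + 1
5 + 3 + 3 + 1 + 1 + 1 + 1
5 + 3 + 1 + 1 + 1 + 1 + 1 + 1 + 1
5 + 1 + 1 + 1 + 1 + 1 + 1 + 1 + 1 + 1 + 1
3 + 3 + 3 + 3 + 3
3 + 3 + 3 + 3 + 1 + 1 + 1
3 + 3 + 3 + 1 + 1 + 1 + 1 + 1 + 1
3 + 3 + 1 + 1 + 1 + 1 + 1 + 1 + 1 + 1 + 1
3 + 1 + 1 + 1 + 1 + 1 + 1 + 1 + 1 + 1 + 1 + 1 + 1
1 + 1 + 1 + 1 + 1 + 1 + 1 + 1 + 1 + 1 + 1 + 1 + 1 + 1 + 1
Counting gives 25.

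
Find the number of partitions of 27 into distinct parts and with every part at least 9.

Enumerating:
27
18, 9
17, 10
16, 11
15, 12
14, 13

6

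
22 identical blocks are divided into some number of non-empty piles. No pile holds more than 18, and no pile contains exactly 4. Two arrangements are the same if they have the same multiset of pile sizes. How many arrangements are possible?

610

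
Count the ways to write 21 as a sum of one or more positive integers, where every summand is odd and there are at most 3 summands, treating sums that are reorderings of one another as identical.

13

They are:
21
19,1,1
17,3,1
15,5,1
15,3,3
13,7,1
13,5,3
11,9,1
11,7,3
11,5,5
9,9,3
9,7,5
7,7,7
Counting gives 13.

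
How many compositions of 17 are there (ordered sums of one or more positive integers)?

65536

Each of the 16 gaps between 17 units is either a break or not: 2^16 = 65536.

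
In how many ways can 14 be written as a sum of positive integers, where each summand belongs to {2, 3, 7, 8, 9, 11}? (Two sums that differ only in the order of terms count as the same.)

9

They are:
11, 3
9, 3, 2
8, 3, 3
8, 2, 2, 2
7, 7
7, 3, 2, 2
3, 3, 3, 3, 2
3, 3, 2, 2, 2, 2
2, 2, 2, 2, 2, 2, 2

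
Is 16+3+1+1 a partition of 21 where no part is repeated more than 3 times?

The parts sum to 21, and the condition 'no summand is used more than 3 times' holds.

Yes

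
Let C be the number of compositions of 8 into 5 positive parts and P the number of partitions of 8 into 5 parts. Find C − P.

32

Compositions: C(7,4) = 35.
Partitions of 8 into exactly 5 parts: 3.
Difference: 35 − 3 = 32.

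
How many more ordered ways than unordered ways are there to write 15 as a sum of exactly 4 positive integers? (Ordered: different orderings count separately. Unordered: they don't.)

337

Ordered (compositions into 4 parts): C(14,3) = 364.
Unordered (partitions into 4 parts): 27.
Difference: 364 − 27 = 337.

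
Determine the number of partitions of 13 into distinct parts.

18

The partitions of 13 that satisfy the conditions:
13
12 + 1
11 + 2
10 + 3
10 + 2 + 1
9 + 4
9 + 3 + 1
8 + 5
8 + 4 + 1
8 + 3 + 2
7 + 6
7 + 5 + 1
7 + 4 + 2
7 + 3 + 2 + 1
6 + 5 + 2
6 + 4 + 3
6 + 4 + 2 + 1
5 + 4 + 3 + 1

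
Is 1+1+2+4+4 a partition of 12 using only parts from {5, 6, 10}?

No

The parts sum to 12, and the condition 'each summand belongs to {5, 6, 10}' is violated.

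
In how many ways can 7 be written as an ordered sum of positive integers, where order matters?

64

The number of compositions of n is 2^(n−1); here 2^6 = 64.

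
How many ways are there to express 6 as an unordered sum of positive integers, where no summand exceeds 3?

The partitions of 6 that satisfy the conditions:
3, 3
3, 2, 1
3, 1, 1, 1
2, 2, 2
2, 2, 1, 1
2, 1, 1, 1, 1
1, 1, 1, 1, 1, 1

7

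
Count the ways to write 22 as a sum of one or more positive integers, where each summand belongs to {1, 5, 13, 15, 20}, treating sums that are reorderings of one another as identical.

10

The partitions of 22 that satisfy the conditions:
20,1,1
15,5,1,1
15,1,1,1,1,1,1,1
13,5,1,1,1,1
13,1,1,1,1,1,1,1,1,1
5,5,5,5,1,1
5,5,5,1,1,1,1,1,1,1
5,5,1,1,1,1,1,1,1,1,1,1,1,1
5,1,1,1,1,1,1,1,1,1,1,1,1,1,1,1,1,1
1,1,1,1,1,1,1,1,1,1,1,1,1,1,1,1,1,1,1,1,1,1
Counting gives 10.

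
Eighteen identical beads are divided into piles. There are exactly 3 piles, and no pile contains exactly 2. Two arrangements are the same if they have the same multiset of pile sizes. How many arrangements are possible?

19

Enumerating:
16, 1, 1
14, 3, 1
13, 4, 1
12, 5, 1
12, 3, 3
11, 6, 1
11, 4, 3
10, 7, 1
10, 5, 3
10, 4, 4
9, 8, 1
9, 6, 3
9, 5, 4
8, 7, 3
8, 6, 4
8, 5, 5
7, 7, 4
7, 6, 5
6, 6, 6
Counting gives 19.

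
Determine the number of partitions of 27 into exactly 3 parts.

61

A partial list (first 12 by largest part):
25, 1, 1
24, 2, 1
23, 3, 1
23, 2, 2
22, 4, 1
22, 3, 2
21, 5, 1
21, 4, 2
21, 3, 3
20, 6, 1
20, 5, 2
20, 4, 3
…and 49 more, for 61 total.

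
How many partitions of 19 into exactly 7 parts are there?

A partial list (first 12 by largest part):
13, 1, 1, 1, 1, 1, 1
12, 2, 1, 1, 1, 1, 1
11, 3, 1, 1, 1, 1, 1
11, 2, 2, 1, 1, 1, 1
10, 4, 1, 1, 1, 1, 1
10, 3, 2, 1, 1, 1, 1
10, 2, 2, 2, 1, 1, 1
9, 5, 1, 1, 1, 1, 1
9, 4, 2, 1, 1, 1, 1
9, 3, 3, 1, 1, 1, 1
9, 3, 2, 2, 1, 1, 1
9, 2, 2, 2, 2, 1, 1
…and 53 more, for 65 total.

65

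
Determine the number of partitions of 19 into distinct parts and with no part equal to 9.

45

There are too many to list fully; the first 12 (by largest part) are:
19
18, 1
17, 2
16, 3
16, 2, 1
15, 4
15, 3, 1
14, 5
14, 4, 1
14, 3, 2
13, 6
13, 5, 1
…and 33 more, for 45 total.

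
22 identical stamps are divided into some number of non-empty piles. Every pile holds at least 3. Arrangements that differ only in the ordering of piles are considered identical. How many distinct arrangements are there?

73

Direct enumeration gives 73 partitions.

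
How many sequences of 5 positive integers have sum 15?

A composition of 15 into 5 positive parts is chosen by placing 4 dividers among the 14 gaps between 15 units: C(14,4) = 1001.

1001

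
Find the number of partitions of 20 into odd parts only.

There are too many to list fully; the first 12 (by largest part) are:
1+19
3+17
1+1+1+17
5+15
1+1+3+15
1+1+1+1+1+15
7+13
1+1+5+13
1+3+3+13
1+1+1+1+3+13
1+1+1+1+1+1+1+13
9+11
…and 52 more, for 64 total.

64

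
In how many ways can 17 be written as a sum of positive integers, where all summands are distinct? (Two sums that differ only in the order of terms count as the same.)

38

There are too many to list fully; the first 12 (by largest part) are:
17
1+16
2+15
3+14
1+2+14
4+13
1+3+13
5+12
1+4+12
2+3+12
6+11
1+5+11
…and 26 more, for 38 total.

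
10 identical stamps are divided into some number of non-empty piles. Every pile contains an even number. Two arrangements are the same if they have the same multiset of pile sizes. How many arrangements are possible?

7

The partitions of 10 that satisfy the conditions:
10
2 + 8
4 + 6
2 + 2 + 6
2 + 4 + 4
2 + 2 + 2 + 4
2 + 2 + 2 + 2 + 2
That's 7 in total.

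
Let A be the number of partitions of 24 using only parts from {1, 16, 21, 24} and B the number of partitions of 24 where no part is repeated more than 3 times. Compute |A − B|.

Partitions of 24 using only parts from {1, 16, 21, 24}: 4.
Partitions of 24 where no part is repeated more than 3 times: 722.
|4 − 722| = 718.

718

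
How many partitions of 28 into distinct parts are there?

There are 222 such partitions.

222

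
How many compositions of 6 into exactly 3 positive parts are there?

By stars and bars with positive parts, the count is C(5,2) = 10.

10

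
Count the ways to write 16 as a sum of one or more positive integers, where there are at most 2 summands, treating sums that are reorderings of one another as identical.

9

Listing the qualifying partitions of 16:
16
15, 1
14, 2
13, 3
12, 4
11, 5
10, 6
9, 7
8, 8
Counting gives 9.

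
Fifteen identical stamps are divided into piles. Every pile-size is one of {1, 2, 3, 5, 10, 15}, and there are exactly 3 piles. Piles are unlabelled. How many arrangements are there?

They are:
2,3,10
5,5,5

2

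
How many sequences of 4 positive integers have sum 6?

10

By stars and bars with positive parts, the count is C(5,3) = 10.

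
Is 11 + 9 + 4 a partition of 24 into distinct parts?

Yes

The parts sum to 24, and the condition 'all summands are distinct' holds.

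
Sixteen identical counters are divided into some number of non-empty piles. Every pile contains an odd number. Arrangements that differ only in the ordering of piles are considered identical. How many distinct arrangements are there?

A partial list (first 12 by largest part):
1 + 15
3 + 13
1 + 1 + 1 + 13
5 + 11
1 + 1 + 3 + 11
1 + 1 + 1 + 1 + 1 + 11
7 + 9
1 + 1 + 5 + 9
1 + 3 + 3 + 9
1 + 1 + 1 + 1 + 3 + 9
1 + 1 + 1 + 1 + 1 + 1 + 1 + 9
1 + 1 + 7 + 7
…and 20 more, for 32 total.

32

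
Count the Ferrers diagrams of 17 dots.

A full systematic count gives 297.

297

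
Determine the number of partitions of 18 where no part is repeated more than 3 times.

There are 208 such partitions.

208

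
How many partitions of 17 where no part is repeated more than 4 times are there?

There are 205 such partitions.

205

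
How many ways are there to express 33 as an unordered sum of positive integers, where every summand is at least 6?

60

A partial list (first 12 by largest part):
33
27+6
26+7
25+8
24+9
23+10
22+11
21+12
21+6+6
20+13
20+7+6
19+14
…and 48 more, for 60 total.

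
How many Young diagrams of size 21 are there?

792

Enumerating by decreasing first part gives 792 partitions in all.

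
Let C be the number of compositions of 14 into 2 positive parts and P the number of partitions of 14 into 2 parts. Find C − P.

Compositions: C(13,1) = 13.
Unordered (partitions into 2 parts): 7.
Difference: 13 − 7 = 6.

6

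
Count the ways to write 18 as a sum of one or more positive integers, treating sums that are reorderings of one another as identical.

Direct enumeration gives 385 partitions.

385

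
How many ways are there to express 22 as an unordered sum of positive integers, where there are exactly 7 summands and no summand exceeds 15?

130

Enumerating by decreasing first part gives 130 partitions in all.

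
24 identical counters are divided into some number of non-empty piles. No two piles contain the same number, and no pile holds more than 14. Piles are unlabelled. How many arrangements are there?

Direct enumeration gives 89 partitions.

89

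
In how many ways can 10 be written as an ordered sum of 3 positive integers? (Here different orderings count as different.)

Equivalently, choose which 2 of the 9 gaps become plus signs: C(9,2) = 36.

36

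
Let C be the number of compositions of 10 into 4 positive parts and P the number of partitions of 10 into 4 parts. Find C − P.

75

Compositions: C(9,3) = 84.
Partitions of 10 into exactly 4 parts: 9.
Difference: 84 − 9 = 75.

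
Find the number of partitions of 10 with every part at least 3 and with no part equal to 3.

3

The partitions of 10 that satisfy the conditions:
10
6, 4
5, 5
Counting gives 3.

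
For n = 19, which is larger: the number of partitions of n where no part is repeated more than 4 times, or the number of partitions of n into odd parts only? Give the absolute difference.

271

Partitions of 19 where no part is repeated more than 4 times: 325.
Partitions of 19 into odd parts only: 54.
|325 − 54| = 271.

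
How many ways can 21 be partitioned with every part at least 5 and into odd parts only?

4

They are:
21
5+5+11
5+7+9
7+7+7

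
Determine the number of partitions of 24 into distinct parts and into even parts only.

Listing the qualifying partitions of 24:
24
22+2
20+4
18+6
18+4+2
16+8
16+6+2
14+10
14+8+2
14+6+4
12+10+2
12+8+4
12+6+4+2
10+8+6
10+8+4+2

15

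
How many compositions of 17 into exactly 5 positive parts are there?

Equivalently, choose which 4 of the 16 gaps become plus signs: C(16,4) = 1820.

1820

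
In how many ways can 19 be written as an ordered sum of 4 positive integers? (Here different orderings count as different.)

816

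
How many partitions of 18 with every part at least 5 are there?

9

Enumerating:
18
13+5
12+6
11+7
10+8
9+9
8+5+5
7+6+5
6+6+6
Counting gives 9.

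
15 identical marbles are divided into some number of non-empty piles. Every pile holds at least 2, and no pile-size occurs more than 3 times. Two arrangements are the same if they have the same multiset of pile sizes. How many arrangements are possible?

There are too many to list fully; the first 12 (by largest part) are:
15
13+2
12+3
11+4
11+2+2
10+5
10+3+2
9+6
9+4+2
9+3+3
9+2+2+2
8+7
…and 24 more, for 36 total.

36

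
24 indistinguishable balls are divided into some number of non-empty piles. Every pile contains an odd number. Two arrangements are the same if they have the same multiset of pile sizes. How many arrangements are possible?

Direct enumeration gives 122 partitions.

122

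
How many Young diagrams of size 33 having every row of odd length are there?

Enumerating by decreasing first part gives 448 partitions in all.

448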